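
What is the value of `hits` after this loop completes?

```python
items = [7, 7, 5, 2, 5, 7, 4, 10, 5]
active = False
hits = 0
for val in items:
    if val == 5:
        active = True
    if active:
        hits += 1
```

Count elements after first 5 in [7, 7, 5, 2, 5, 7, 4, 10, 5]
`hits` takes the values: 0 → 1 → 2 → 3 → 4 → 5 → 6 → 7

Answer: 7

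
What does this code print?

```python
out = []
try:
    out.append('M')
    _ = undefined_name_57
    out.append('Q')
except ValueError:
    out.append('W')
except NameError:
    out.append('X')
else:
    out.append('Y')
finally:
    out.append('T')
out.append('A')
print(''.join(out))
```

Execution trace: 'M' (try body) → 'X' (except NameError) → 'T' (finally) → 'A' (after the try/except). Output: MXTA

Answer: MXTA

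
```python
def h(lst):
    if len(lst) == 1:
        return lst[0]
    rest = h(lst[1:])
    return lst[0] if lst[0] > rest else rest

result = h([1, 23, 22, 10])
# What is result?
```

Recursive max over [1, 23, 22, 10] = 23

Answer: 23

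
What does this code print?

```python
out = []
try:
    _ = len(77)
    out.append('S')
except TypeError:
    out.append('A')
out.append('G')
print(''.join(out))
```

Execution trace: 'A' (except TypeError) → 'G' (after the try/except). Output: AG

Answer: AG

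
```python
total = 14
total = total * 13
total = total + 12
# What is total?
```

Trace:
`total = 14` → total = 14
`total = total * 13` → total = 182
`total = total + 12` → total = 194
So total = 194

Answer: 194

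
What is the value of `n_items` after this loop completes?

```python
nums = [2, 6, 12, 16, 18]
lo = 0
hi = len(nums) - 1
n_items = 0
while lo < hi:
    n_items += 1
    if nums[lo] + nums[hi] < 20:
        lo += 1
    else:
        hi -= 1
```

Steps to find pair summing to 20
`n_items` takes the values: 0 → 1 → 2 → 3 → 4

Answer: 4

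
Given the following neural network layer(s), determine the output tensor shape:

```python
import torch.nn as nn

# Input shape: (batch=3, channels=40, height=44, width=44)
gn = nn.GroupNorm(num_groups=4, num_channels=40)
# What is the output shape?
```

Input: (3, 40, 44, 44) -> Output: (3, 40, 44, 44)

Answer: (3, 40, 44, 44)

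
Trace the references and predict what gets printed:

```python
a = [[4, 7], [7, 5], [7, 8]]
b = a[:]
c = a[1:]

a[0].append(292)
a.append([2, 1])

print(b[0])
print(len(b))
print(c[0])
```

Key concept: slice with nested mutation.
Step by step:
`a = [[4, 7], [7, 5], [7, 8]]` → a = [[4, 7], [7, 5], [7, 8]]
`b = a[:]` → b = [[4, 7], [7, 5], [7, 8]]
`c = a[1:]` → c = [[7, 5], [7, 8]]
`a[0].append(292)` → a = [[4, 7, 292], [7, 5], [7, 8]]; b = [[4, 7, 292], [7, 5], [7, 8]]
`a.append([2, 1])` → a = [[4, 7, 292], [7, 5], [7, 8], [2, 1]]
`print(b[0])` → prints [4, 7, 292]
`print(len(b))` → prints 3
`print(c[0])` → prints [7, 5]

Answer:
[4, 7, 292]
3
[7, 5]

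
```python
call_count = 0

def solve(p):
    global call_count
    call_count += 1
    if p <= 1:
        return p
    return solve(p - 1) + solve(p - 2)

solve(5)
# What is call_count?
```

Calls(p) = 1 + Calls(p-1) + Calls(p-2); Calls(0)=Calls(1)=1. For p=5 this gives 15.

Answer: 15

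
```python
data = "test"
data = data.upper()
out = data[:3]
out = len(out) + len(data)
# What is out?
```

Trace:
`data = "test"` → data = 'test'
`data = data.upper()` → data = 'TEST'
`out = data[:3]` → out = 'TES'
`out = len(out) + len(data)` → out = 7
So out = 7

Answer: 7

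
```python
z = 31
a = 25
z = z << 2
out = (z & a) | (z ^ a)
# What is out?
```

Trace:
`z = 31` → z = 31
`a = 25` → a = 25
`z = z << 2` → z = 124
`out = (z & a) | (z ^ a)` → out = 125
So out = 125

Answer: 125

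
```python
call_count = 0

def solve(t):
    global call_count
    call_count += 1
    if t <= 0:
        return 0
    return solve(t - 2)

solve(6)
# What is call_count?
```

Linear recursion stepping by 2: 4 calls from t=6 down to ≤0.

Answer: 4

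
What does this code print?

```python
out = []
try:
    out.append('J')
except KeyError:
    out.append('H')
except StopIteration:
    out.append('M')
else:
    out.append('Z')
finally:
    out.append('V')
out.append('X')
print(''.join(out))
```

Execution trace: 'J' (try body, no exception) → 'Z' (else) → 'V' (finally) → 'X' (after the try/except). Output: JZVX

Answer: JZVX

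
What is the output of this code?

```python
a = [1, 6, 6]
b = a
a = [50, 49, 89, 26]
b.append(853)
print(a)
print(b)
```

Key concept: rebinding vs mutation: a is rebound to a new list, b still points at the original.
Step by step:
`a = [1, 6, 6]` → a = [1, 6, 6]
`b = a` → b = [1, 6, 6] (same object as a)
`a = [50, 49, 89, 26]` → a = [50, 49, 89, 26]
`b.append(853)` → b = [1, 6, 6, 853]
`print(a)` → prints [50, 49, 89, 26]
`print(b)` → prints [1, 6, 6, 853]

Answer:
[50, 49, 89, 26]
[1, 6, 6, 853]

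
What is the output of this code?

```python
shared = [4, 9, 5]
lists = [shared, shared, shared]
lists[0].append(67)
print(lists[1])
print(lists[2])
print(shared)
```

Key concept: list of same reference.
Step by step:
`shared = [4, 9, 5]` → shared = [4, 9, 5]
`lists = [shared, shared, shared]` → lists = [[4, 9, 5], [4, 9, 5], [4, 9, 5]]
`lists[0].append(67)` → shared = [4, 9, 5, 67]; lists = [[4, 9, 5, 67], [4, 9, 5, 67], [4, 9, 5, 67]]
`print(lists[1])` → prints [4, 9, 5, 67]
`print(lists[2])` → prints [4, 9, 5, 67]
`print(shared)` → prints [4, 9, 5, 67]

Answer:
[4, 9, 5, 67]
[4, 9, 5, 67]
[4, 9, 5, 67]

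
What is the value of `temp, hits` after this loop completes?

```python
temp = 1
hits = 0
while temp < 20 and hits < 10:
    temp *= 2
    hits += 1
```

Double until >= 20 or 10 iterations
`temp, hits` takes the values: (1, 0) → (2, 0) → (2, 1) → (4, 1) → (4, 2) → (8, 2) → (8, 3) → (16, 3) → (16, 4) → (32, 4) → (32, 5)

Answer: 32, 5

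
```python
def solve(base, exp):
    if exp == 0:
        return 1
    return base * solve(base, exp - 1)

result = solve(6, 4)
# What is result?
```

solve(6, 4) = 6 * 6 * 6 * 6 = 1296

Answer: 1296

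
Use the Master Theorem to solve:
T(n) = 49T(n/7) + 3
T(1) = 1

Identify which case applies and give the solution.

a=49, b=7, f(n)=3. log_7(49) = 2. Since c=0 < 2, Case 1 applies: T(n) = Θ(n^log_b(a)) = O(n^2).

Answer: O(n^2) - Case 1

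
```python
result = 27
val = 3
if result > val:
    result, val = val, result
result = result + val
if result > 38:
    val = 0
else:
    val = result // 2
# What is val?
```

Trace:
`result = 27` → result = 27
`val = 3` → val = 3
`if result > val: ...` → result > val is True → result = 3; val = 27
`result = result + val` → result = 30
`if result > 38: ...` → result > 38 is False, take else branch → val = 15
So val = 15

Answer: 15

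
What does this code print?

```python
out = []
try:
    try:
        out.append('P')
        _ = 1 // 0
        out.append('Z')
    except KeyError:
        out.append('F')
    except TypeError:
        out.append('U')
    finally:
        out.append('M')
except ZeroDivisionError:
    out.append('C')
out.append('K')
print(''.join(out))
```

Execution trace: 'P' (try body) → 'M' (finally) → 'C' (outer except ZeroDivisionError) → 'K' (after the try/except). Output: PMCK

Answer: PMCK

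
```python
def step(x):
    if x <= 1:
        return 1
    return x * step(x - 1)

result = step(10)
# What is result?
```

step(10) = 10 * 9 * 8 * 7 * 6 * 5 * 4 * 3 * 2 * 1 = 3628800

Answer: 3628800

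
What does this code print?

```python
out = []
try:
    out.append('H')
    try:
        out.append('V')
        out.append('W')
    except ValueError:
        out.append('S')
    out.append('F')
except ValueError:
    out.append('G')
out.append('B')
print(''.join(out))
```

Execution trace: 'H' (try body) → 'V' (inner try body) → 'W' (inner try body, no exception) → 'F' (try body, no exception) → 'B' (after the try/except). Output: HVWFB

Answer: HVWFB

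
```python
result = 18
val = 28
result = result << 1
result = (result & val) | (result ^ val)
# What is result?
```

Trace:
`result = 18` → result = 18
`val = 28` → val = 28
`result = result << 1` → result = 36
`result = (result & val) | (result ^ val)` → result = 60
So result = 60

Answer: 60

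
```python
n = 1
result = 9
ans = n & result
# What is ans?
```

Trace:
`n = 1` → n = 1
`result = 9` → result = 9
`ans = n & result` → ans = 1
So ans = 1

Answer: 1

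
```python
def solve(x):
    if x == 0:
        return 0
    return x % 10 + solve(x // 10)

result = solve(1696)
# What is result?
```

Sum of digits of 1696: 6 + 9 + 6 + 1 = 22

Answer: 22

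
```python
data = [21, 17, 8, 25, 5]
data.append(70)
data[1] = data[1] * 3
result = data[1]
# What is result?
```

Trace:
`data = [21, 17, 8, 25, 5]` → data = [21, 17, 8, 25, 5]
`data.append(70)` → data = [21, 17, 8, 25, 5, 70]
`data[1] = data[1] * 3` → data = [21, 51, 8, 25, 5, 70]
`result = data[1]` → result = 51
So result = 51

Answer: 51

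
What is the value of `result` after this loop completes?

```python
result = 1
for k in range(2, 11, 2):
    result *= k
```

Product of even numbers 2 to 10
`result` takes the values: 1 → 2 → 8 → 48 → 384 → 3840

Answer: 3840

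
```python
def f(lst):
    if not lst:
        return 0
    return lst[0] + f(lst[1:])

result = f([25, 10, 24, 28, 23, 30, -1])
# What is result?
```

25 + 10 + 24 + 28 + 23 + 30 + (-1) + 0 = 139

Answer: 139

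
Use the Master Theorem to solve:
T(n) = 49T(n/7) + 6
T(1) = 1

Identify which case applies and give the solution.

a=49, b=7, f(n)=6. log_7(49) = 2. Since c=0 < 2, Case 1 applies: T(n) = Θ(n^log_b(a)) = O(n^2).

Answer: O(n^2) - Case 1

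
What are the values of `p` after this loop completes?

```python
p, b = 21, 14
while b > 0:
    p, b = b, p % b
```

GCD of 21 and 14
`p` takes the values: 21 → 14 → 7

Answer: 7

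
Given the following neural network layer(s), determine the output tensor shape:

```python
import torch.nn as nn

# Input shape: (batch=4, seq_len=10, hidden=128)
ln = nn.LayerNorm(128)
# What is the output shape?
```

Input: (4, 10, 128) -> Output: (4, 10, 128)

Answer: (4, 10, 128)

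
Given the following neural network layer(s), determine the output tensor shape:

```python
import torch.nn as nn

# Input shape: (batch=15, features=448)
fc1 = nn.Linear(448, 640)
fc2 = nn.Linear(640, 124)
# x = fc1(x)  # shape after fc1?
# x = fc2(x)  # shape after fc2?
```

Input: (15, 448) -> after fc1: (15, 640) -> Output: (15, 124)

Answer: (15, 124)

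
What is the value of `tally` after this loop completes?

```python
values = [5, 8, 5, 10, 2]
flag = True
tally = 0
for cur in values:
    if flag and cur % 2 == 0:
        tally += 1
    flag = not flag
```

Count even values at even positions
`tally` takes the values: 0 → 1

Answer: 1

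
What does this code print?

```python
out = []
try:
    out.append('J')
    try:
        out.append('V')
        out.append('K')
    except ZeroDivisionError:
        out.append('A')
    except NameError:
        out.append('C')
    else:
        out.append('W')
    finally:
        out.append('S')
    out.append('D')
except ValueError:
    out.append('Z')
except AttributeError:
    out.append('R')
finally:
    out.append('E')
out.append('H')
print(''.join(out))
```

Execution trace: 'J' (try body) → 'V' (inner try body) → 'K' (inner try body, no exception) → 'W' (inner else) → 'S' (inner finally) → 'D' (try body, no exception) → 'E' (finally) → 'H' (after the try/except). Output: JVKWSDEH

Answer: JVKWSDEH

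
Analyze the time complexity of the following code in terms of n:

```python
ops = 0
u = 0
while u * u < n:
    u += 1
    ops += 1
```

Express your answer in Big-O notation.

Each loop level contributes: √n. Multiplying the contributions gives O(√n).

Answer: O(√n)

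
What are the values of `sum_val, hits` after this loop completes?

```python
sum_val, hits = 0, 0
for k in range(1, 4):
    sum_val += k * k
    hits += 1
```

Sum of squares and count
`sum_val, hits` takes the values: (0, 0) → (1, 0) → (1, 1) → (5, 1) → (5, 2) → (14, 2) → (14, 3)

Answer: 14, 3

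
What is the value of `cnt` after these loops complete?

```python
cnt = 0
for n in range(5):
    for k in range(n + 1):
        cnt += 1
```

Triangle: 1 + 2 + ... + 5
`cnt` takes the values: 0 → 1 → 2 → 3 → 4 → 5 → 6 → 7 → 8 → 9 → 10 → 11 → 12 → 13 → 14 → 15

Answer: 15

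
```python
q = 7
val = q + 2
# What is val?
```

Trace:
`q = 7` → q = 7
`val = q + 2` → val = 9
So val = 9

Answer: 9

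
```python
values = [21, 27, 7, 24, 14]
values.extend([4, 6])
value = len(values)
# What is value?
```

Trace:
`values = [21, 27, 7, 24, 14]` → values = [21, 27, 7, 24, 14]
`values.extend([4, 6])` → values = [21, 27, 7, 24, 14, 4, 6]
`value = len(values)` → value = 7
So value = 7

Answer: 7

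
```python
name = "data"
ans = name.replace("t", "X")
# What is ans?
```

Trace:
`name = "data"` → name = 'data'
`ans = name.replace("t", "X")` → ans = 'daXa'
So ans = 'daXa'

Answer: 'daXa'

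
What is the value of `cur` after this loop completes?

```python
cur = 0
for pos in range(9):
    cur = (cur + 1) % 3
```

Increment mod 3, 9 times = 0
`cur` takes the values: 0 → 1 → 2 → 0 → 1 → 2 → 0 → 1 → 2 → 0

Answer: 0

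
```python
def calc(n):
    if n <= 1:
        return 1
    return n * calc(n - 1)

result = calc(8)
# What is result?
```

calc(8) = 8 * 7 * 6 * 5 * 4 * 3 * 2 * 1 = 40320

Answer: 40320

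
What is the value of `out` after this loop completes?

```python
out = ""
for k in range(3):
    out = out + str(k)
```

Concatenate digits 0 to 2
`out` takes the values: "" → "0" → "01" → "012"

Answer: "012"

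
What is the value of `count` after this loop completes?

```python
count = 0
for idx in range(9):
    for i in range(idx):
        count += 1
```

Triangle number: 0+1+2+...+8
`count` takes the values: 0 → 1 → 2 → 3 → 4 → 5 → 6 → 7 → 8 → 9 → 10 → 11 → 12 → 13 → 14 → 15 → 16 → 17 → 18 → 19 → 20 → 21 → 22 → 23 → 24 → 25 → 26 → 27 → 28 → 29 → 30 → 31 → 32 → 33 → 34 → 35 → 36

Answer: 36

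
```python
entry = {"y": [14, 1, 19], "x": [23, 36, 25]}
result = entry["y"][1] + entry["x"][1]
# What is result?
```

Trace:
`entry = {"y": [14, 1, 19], "x": [23, 36, 25]}` → entry = {'y': [14, 1, 19], 'x': [23, 36, 25]}
`result = entry["y"][1] + entry["x"][1]` → result = 37
So result = 37

Answer: 37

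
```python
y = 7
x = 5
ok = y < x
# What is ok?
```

Trace:
`y = 7` → y = 7
`x = 5` → x = 5
`ok = y < x` → ok = False
So ok = False

Answer: False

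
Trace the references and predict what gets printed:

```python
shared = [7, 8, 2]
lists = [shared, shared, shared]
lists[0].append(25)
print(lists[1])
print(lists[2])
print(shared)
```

Key concept: list of same reference.
Step by step:
`shared = [7, 8, 2]` → shared = [7, 8, 2]
`lists = [shared, shared, shared]` → lists = [[7, 8, 2], [7, 8, 2], [7, 8, 2]]
`lists[0].append(25)` → shared = [7, 8, 2, 25]; lists = [[7, 8, 2, 25], [7, 8, 2, 25], [7, 8, 2, 25]]
`print(lists[1])` → prints [7, 8, 2, 25]
`print(lists[2])` → prints [7, 8, 2, 25]
`print(shared)` → prints [7, 8, 2, 25]

Answer:
[7, 8, 2, 25]
[7, 8, 2, 25]
[7, 8, 2, 25]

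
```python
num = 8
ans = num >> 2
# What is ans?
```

Trace:
`num = 8` → num = 8
`ans = num >> 2` → ans = 2
So ans = 2

Answer: 2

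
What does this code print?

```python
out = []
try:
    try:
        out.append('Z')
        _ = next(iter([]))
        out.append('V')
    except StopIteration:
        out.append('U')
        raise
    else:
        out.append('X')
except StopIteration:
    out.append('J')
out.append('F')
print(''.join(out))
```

Execution trace: 'Z' (try body) → 'U' (except StopIteration) → 'J' (outer except StopIteration) → 'F' (after the try/except). Output: ZUJF

Answer: ZUJF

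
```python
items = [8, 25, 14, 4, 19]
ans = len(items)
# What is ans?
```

Trace:
`items = [8, 25, 14, 4, 19]` → items = [8, 25, 14, 4, 19]
`ans = len(items)` → ans = 5
So ans = 5

Answer: 5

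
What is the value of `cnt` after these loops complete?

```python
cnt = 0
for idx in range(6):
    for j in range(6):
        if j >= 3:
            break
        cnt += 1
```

Inner breaks at 3, outer runs 6 times
`cnt` takes the values: 0 → 1 → 2 → 3 → 4 → 5 → 6 → 7 → 8 → 9 → 10 → 11 → 12 → 13 → 14 → 15 → 16 → 17 → 18

Answer: 18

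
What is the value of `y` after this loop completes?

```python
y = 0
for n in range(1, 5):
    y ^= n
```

XOR of 1 to 4
`y` takes the values: 0 → 1 → 3 → 0 → 4

Answer: 4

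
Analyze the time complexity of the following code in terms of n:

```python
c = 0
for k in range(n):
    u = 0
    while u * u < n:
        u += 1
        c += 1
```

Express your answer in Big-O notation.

Each loop level contributes: n × √n. Multiplying the contributions gives O(n√n).

Answer: O(n√n)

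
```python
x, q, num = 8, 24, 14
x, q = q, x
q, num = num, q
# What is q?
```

Trace:
`x, q, num = 8, 24, 14` → x = 8; q = 24; num = 14
`x, q = q, x` → x = 24; q = 8
`q, num = num, q` → q = 14; num = 8
So q = 14

Answer: 14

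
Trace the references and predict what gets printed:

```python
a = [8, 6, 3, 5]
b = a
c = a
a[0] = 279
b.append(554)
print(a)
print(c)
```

Key concept: multiple aliases.
Step by step:
`a = [8, 6, 3, 5]` → a = [8, 6, 3, 5]
`b = a` → b = [8, 6, 3, 5] (same object as a)
`c = a` → c = [8, 6, 3, 5] (same object as a, b)
`a[0] = 279` → a = [279, 6, 3, 5] (same object as b, c); b = [279, 6, 3, 5] (same object as a, c); c = [279, 6, 3, 5] (same object as a, b)
`b.append(554)` → a = [279, 6, 3, 5, 554] (same object as b, c); b = [279, 6, 3, 5, 554] (same object as a, c); c = [279, 6, 3, 5, 554] (same object as a, b)
`print(a)` → prints [279, 6, 3, 5, 554]
`print(c)` → prints [279, 6, 3, 5, 554]

Answer:
[279, 6, 3, 5, 554]
[279, 6, 3, 5, 554]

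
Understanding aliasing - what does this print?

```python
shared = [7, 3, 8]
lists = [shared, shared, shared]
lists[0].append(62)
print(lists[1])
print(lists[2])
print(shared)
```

Key concept: list of same reference.
Step by step:
`shared = [7, 3, 8]` → shared = [7, 3, 8]
`lists = [shared, shared, shared]` → lists = [[7, 3, 8], [7, 3, 8], [7, 3, 8]]
`lists[0].append(62)` → shared = [7, 3, 8, 62]; lists = [[7, 3, 8, 62], [7, 3, 8, 62], [7, 3, 8, 62]]
`print(lists[1])` → prints [7, 3, 8, 62]
`print(lists[2])` → prints [7, 3, 8, 62]
`print(shared)` → prints [7, 3, 8, 62]

Answer:
[7, 3, 8, 62]
[7, 3, 8, 62]
[7, 3, 8, 62]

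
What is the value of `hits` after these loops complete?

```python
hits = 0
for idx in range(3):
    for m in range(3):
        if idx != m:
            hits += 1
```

3² - 3 (exclude diagonal)
`hits` takes the values: 0 → 1 → 2 → 3 → 4 → 5 → 6

Answer: 6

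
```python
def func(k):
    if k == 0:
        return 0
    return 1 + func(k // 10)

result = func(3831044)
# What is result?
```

Count of digits of 3831044: 7

Answer: 7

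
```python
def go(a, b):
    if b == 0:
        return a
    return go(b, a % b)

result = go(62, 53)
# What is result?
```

go(62, 53) -> go(53, 9) -> go(9, 8) -> go(8, 1) -> go(1, 0) -> 1

Answer: 1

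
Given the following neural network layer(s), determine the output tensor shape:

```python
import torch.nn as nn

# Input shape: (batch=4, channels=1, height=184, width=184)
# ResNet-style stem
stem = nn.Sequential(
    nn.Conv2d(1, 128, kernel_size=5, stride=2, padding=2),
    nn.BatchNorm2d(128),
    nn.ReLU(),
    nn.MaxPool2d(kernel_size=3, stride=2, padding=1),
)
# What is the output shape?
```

Input: (4, 1, 184, 184) -> after Conv2d 5x5 stride=2: (4, 128, 92, 92) -> Output: (4, 128, 46, 46)

Answer: (4, 128, 46, 46)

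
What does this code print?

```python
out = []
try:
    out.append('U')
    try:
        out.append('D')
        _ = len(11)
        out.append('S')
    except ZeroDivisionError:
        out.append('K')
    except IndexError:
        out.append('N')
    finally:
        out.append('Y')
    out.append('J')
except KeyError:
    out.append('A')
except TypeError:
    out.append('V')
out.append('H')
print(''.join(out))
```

Execution trace: 'U' (try body) → 'D' (inner try body) → 'Y' (inner finally) → 'V' (except TypeError) → 'H' (after the try/except). Output: UDYVH

Answer: UDYVH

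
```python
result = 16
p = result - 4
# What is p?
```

Trace:
`result = 16` → result = 16
`p = result - 4` → p = 12
So p = 12

Answer: 12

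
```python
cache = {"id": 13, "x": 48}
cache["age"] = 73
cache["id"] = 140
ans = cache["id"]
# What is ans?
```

Trace:
`cache = {"id": 13, "x": 48}` → cache = {'id': 13, 'x': 48}
`cache["age"] = 73` → cache = {'id': 13, 'x': 48, 'age': 73}
`cache["id"] = 140` → cache = {'id': 140, 'x': 48, 'age': 73}
`ans = cache["id"]` → ans = 140
So ans = 140

Answer: 140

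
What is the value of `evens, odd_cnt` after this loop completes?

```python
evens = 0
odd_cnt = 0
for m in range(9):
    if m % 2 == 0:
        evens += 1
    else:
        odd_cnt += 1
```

Count evens and odds in range(9)
`evens, odd_cnt` takes the values: (0, 0) → (1, 0) → (1, 1) → (2, 1) → (2, 2) → (3, 2) → (3, 3) → (4, 3) → (4, 4) → (5, 4)

Answer: 5, 4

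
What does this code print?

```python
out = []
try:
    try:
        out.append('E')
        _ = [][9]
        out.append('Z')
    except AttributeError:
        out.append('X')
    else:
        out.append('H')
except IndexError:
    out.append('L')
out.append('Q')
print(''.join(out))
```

Execution trace: 'E' (try body) → 'L' (outer except IndexError) → 'Q' (after the try/except). Output: ELQ

Answer: ELQ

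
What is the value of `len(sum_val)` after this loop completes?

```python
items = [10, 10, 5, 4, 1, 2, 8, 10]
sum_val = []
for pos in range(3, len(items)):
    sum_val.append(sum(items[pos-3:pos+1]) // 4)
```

Number of 4-element averages
`sum_val` takes the values: [] → [7] → [7, 5] → [7, 5, 3] → [7, 5, 3, 3] → [7, 5, 3, 3, 5]
So `len(sum_val)` = 5

Answer: 5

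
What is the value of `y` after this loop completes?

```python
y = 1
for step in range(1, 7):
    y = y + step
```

Start at 1, add 1 through 6
`y` takes the values: 1 → 2 → 4 → 7 → 11 → 16 → 22

Answer: 22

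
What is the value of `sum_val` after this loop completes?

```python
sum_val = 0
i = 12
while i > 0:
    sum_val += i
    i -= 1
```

Sum 12 down to 1
`sum_val` takes the values: 0 → 12 → 23 → 33 → 42 → 50 → 57 → 63 → 68 → 72 → 75 → 77 → 78

Answer: 78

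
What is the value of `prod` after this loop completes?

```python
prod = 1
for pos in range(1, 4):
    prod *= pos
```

3! = 6
`prod` takes the values: 1 → 2 → 6

Answer: 6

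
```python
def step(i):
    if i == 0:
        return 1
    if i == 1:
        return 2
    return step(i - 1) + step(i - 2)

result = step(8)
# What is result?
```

Build up from base cases: step(0)=1, step(1)=2, step(2)=3, step(3)=5, step(4)=8, step(5)=13, step(6)=21, ..., step(8)=55

Answer: 55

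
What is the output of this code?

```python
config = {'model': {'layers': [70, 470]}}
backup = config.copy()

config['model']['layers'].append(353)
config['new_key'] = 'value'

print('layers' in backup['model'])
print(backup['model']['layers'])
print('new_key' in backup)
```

Key concept: shallow copy gotcha with nested dict.
Step by step:
`config = {'model': {'layers': [70, 470]}}` → config = {'model': {'layers': [70, 470]}}
`backup = config.copy()` → backup = {'model': {'layers': [70, 470]}}
`config['model']['layers'].append(353)` → config = {'model': {'layers': [70, 470, 353]}}; backup = {'model': {'layers': [70, 470, 353]}}
`config['new_key'] = 'value'` → config = {'model': {'layers': [70, 470, 353]}, 'new_key': 'value'}
`print('layers' in backup['model'])` → prints True
`print(backup['model']['layers'])` → prints [70, 470, 353]
`print('new_key' in backup)` → prints False

Answer:
True
[70, 470, 353]
False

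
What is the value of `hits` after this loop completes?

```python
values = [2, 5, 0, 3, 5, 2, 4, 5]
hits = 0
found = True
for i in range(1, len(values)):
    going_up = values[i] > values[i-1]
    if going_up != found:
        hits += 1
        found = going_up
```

Count direction changes in [2, 5, 0, 3, 5, 2, 4, 5]
`hits` takes the values: 0 → 1 → 2 → 3 → 4

Answer: 4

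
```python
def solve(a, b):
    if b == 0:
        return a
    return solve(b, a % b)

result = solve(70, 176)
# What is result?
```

solve(70, 176) -> solve(176, 70) -> solve(70, 36) -> solve(36, 34) -> solve(34, 2) -> solve(2, 0) -> 2

Answer: 2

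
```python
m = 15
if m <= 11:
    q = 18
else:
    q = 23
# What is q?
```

Trace:
`m = 15` → m = 15
`if m <= 11: ...` → m <= 11 is False, take else branch → q = 23
So q = 23

Answer: 23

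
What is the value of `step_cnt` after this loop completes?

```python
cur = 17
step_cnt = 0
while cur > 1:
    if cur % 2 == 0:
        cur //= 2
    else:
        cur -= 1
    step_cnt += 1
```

Steps to reduce 17 to 1
`step_cnt` takes the values: 0 → 1 → 2 → 3 → 4 → 5

Answer: 5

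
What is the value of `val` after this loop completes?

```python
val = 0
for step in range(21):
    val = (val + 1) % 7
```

Increment mod 7, 21 times = 0
`val` takes the values: 0 → 1 → 2 → 3 → 4 → 5 → 6 → 0 → 1 → 2 → 3 → 4 → 5 → 6 → 0 → 1 → 2 → 3 → 4 → 5 → 6 → 0

Answer: 0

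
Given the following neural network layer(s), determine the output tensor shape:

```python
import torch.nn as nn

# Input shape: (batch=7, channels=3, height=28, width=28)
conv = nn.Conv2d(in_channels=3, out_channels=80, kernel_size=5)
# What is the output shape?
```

Input: (7, 3, 28, 28) -> Output: (7, 80, 24, 24)

Answer: (7, 80, 24, 24)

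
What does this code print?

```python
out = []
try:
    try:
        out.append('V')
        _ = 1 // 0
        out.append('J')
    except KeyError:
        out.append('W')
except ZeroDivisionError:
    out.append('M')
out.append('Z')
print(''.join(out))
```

Execution trace: 'V' (try body) → 'M' (outer except ZeroDivisionError) → 'Z' (after the try/except). Output: VMZ

Answer: VMZ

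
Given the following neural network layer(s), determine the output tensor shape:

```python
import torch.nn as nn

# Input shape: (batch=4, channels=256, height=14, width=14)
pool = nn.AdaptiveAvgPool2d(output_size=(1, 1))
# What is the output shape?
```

Input: (4, 256, 14, 14) -> Output: (4, 256, 1, 1)

Answer: (4, 256, 1, 1)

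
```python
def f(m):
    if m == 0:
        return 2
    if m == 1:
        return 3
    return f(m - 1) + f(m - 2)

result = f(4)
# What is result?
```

Build up from base cases: f(0)=2, f(1)=3, f(2)=5, f(3)=8, f(4)=13

Answer: 13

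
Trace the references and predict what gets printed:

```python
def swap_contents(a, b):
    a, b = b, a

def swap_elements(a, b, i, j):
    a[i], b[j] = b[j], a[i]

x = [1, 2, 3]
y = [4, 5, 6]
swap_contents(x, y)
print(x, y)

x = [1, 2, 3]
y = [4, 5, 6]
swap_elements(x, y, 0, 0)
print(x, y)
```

Key concept: parameter rebinding vs mutation.
Step by step:
`x = [1, 2, 3]` → x = [1, 2, 3]
`y = [4, 5, 6]` → y = [4, 5, 6]
`swap_contents(x, y)` → no visible change to tracked variables
`print(x, y)` → prints [1, 2, 3] [4, 5, 6]
`x = [1, 2, 3]` → x = [1, 2, 3]
`y = [4, 5, 6]` → y = [4, 5, 6]
`swap_elements(x, y, 0, 0)` → x = [4, 2, 3]; y = [1, 5, 6]
`print(x, y)` → prints [4, 2, 3] [1, 5, 6]

Answer:
[1, 2, 3] [4, 5, 6]
[4, 2, 3] [1, 5, 6]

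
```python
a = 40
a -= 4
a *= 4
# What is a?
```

Trace:
`a = 40` → a = 40
`a -= 4` → a = 36
`a *= 4` → a = 144
So a = 144

Answer: 144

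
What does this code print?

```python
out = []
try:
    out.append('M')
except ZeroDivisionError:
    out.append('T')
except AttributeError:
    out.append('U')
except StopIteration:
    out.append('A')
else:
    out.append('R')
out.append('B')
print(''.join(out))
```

Execution trace: 'M' (try body, no exception) → 'R' (else) → 'B' (after the try/except). Output: MRB

Answer: MRB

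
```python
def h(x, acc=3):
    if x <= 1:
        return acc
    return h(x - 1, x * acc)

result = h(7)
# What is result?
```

Accumulator trace (n, acc): (7, 3) -> (6, 21) -> (5, 126) -> (4, 630) -> (3, 2520) -> (2, 7560) -> (1, 15120) -> return 15120

Answer: 15120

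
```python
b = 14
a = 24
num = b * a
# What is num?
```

Trace:
`b = 14` → b = 14
`a = 24` → a = 24
`num = b * a` → num = 336
So num = 336

Answer: 336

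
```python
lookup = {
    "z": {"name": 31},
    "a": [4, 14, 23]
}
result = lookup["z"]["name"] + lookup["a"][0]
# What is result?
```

Trace:
`lookup = { ...` → lookup = {'z': {'name': 31}, 'a': [4, 14, 23]}
`result = lookup["z"]["name"] + lookup["a"][0]` → result = 35
So result = 35

Answer: 35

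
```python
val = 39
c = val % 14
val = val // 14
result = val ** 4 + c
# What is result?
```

Trace:
`val = 39` → val = 39
`c = val % 14` → c = 11
`val = val // 14` → val = 2
`result = val ** 4 + c` → result = 27
So result = 27

Answer: 27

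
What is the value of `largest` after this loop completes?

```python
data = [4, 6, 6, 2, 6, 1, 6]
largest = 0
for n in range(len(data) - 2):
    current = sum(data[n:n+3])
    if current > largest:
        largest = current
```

Max sum of 3-element window in [4, 6, 6, 2, 6, 1, 6]
`largest` takes the values: 0 → 16

Answer: 16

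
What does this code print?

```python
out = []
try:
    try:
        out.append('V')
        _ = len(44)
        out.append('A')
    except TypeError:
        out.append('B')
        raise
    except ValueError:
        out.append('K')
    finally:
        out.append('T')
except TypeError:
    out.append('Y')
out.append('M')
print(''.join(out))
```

Execution trace: 'V' (inner try body) → 'B' (inner except TypeError) → 'T' (inner finally) → 'Y' (outer except TypeError) → 'M' (after the try/except). Output: VBTYM

Answer: VBTYM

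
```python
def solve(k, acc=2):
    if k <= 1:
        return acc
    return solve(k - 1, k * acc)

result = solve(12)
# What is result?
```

Accumulator trace (n, acc): (12, 2) -> (11, 24) -> (10, 264) -> (9, 2640) -> (8, 23760) -> (7, 190080) -> (6, 1330560) -> (5, 7983360) -> (4, 39916800) -> (3, 159667200) -> (2, 479001600) -> (1, 958003200) -> return 958003200

Answer: 958003200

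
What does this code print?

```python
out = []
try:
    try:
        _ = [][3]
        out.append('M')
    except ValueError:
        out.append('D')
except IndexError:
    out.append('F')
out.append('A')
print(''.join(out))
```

Execution trace: 'F' (outer except IndexError) → 'A' (after the try/except). Output: FA

Answer: FA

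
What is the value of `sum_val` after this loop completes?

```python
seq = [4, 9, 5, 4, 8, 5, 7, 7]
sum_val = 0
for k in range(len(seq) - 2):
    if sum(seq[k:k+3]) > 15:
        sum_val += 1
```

Count windows with sum > 15
`sum_val` takes the values: 0 → 1 → 2 → 3 → 4 → 5 → 6

Answer: 6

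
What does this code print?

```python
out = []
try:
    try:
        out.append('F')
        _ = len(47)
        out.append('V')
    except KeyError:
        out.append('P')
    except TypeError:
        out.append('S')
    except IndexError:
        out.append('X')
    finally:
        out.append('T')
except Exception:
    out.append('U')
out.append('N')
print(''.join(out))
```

Execution trace: 'F' (inner try body) → 'S' (inner except TypeError) → 'T' (inner finally) → 'N' (after the try/except). Output: FSTN

Answer: FSTN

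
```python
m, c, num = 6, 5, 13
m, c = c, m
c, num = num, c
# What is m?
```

Trace:
`m, c, num = 6, 5, 13` → m = 6; c = 5; num = 13
`m, c = c, m` → m = 5; c = 6
`c, num = num, c` → c = 13; num = 6
So m = 5

Answer: 5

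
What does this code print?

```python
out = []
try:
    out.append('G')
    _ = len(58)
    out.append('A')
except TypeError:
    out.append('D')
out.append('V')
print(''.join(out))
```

Execution trace: 'G' (try body) → 'D' (except TypeError) → 'V' (after the try/except). Output: GDV

Answer: GDV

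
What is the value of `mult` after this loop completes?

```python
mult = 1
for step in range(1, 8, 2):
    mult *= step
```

Product of 1, 3, 5, ... up to 7
`mult` takes the values: 1 → 3 → 15 → 105

Answer: 105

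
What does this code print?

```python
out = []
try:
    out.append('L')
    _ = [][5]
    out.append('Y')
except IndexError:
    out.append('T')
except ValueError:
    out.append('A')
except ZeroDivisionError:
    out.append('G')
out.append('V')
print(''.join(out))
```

Execution trace: 'L' (try body) → 'T' (except IndexError) → 'V' (after the try/except). Output: LTV

Answer: LTV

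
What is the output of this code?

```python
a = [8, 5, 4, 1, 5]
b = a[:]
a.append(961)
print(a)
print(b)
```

Key concept: slice [:] creates copy.
Step by step:
`a = [8, 5, 4, 1, 5]` → a = [8, 5, 4, 1, 5]
`b = a[:]` → b = [8, 5, 4, 1, 5]
`a.append(961)` → a = [8, 5, 4, 1, 5, 961]
`print(a)` → prints [8, 5, 4, 1, 5, 961]
`print(b)` → prints [8, 5, 4, 1, 5]

Answer:
[8, 5, 4, 1, 5, 961]
[8, 5, 4, 1, 5]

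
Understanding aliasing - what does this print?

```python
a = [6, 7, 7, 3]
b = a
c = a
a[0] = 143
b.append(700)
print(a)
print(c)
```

Key concept: multiple aliases.
Step by step:
`a = [6, 7, 7, 3]` → a = [6, 7, 7, 3]
`b = a` → b = [6, 7, 7, 3] (same object as a)
`c = a` → c = [6, 7, 7, 3] (same object as a, b)
`a[0] = 143` → a = [143, 7, 7, 3] (same object as b, c); b = [143, 7, 7, 3] (same object as a, c); c = [143, 7, 7, 3] (same object as a, b)
`b.append(700)` → a = [143, 7, 7, 3, 700] (same object as b, c); b = [143, 7, 7, 3, 700] (same object as a, c); c = [143, 7, 7, 3, 700] (same object as a, b)
`print(a)` → prints [143, 7, 7, 3, 700]
`print(c)` → prints [143, 7, 7, 3, 700]

Answer:
[143, 7, 7, 3, 700]
[143, 7, 7, 3, 700]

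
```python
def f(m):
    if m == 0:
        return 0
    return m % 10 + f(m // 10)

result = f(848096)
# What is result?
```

Sum of digits of 848096: 6 + 9 + 0 + 8 + 4 + 8 = 35

Answer: 35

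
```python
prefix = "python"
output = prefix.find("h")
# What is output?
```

Trace:
`prefix = "python"` → prefix = 'python'
`output = prefix.find("h")` → output = 3
So output = 3

Answer: 3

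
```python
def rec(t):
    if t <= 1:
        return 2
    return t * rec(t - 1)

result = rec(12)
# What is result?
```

rec(12) = 12 * 11 * 10 * 9 * 8 * 7 * 6 * 5 * 4 * 3 * 2 * 2 = 958003200

Answer: 958003200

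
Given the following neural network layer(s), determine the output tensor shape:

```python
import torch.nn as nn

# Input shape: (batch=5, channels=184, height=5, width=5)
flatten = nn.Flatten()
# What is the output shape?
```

Input: (5, 184, 5, 5) -> Output: (5, 4600)

Answer: (5, 4600)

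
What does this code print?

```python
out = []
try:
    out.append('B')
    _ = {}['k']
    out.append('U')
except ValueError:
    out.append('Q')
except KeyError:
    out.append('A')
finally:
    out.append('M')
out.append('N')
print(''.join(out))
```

Execution trace: 'B' (try body) → 'A' (except KeyError) → 'M' (finally) → 'N' (after the try/except). Output: BAMN

Answer: BAMN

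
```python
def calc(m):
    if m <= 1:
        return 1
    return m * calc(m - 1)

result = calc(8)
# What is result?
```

calc(8) = 8 * 7 * 6 * 5 * 4 * 3 * 2 * 1 = 40320

Answer: 40320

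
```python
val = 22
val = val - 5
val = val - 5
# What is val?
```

Trace:
`val = 22` → val = 22
`val = val - 5` → val = 17
`val = val - 5` → val = 12
So val = 12

Answer: 12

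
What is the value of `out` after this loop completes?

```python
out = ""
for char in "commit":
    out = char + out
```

Reverse 'commit'
`out` takes the values: "" → "c" → "oc" → "moc" → "mmoc" → "immoc" → "timmoc"

Answer: "timmoc"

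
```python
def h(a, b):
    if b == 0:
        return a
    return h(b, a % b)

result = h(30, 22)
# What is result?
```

h(30, 22) -> h(22, 8) -> h(8, 6) -> h(6, 2) -> h(2, 0) -> 2

Answer: 2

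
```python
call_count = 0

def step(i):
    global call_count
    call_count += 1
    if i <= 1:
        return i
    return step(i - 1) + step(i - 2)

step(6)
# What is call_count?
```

Calls(i) = 1 + Calls(i-1) + Calls(i-2); Calls(0)=Calls(1)=1. For i=6 this gives 25.

Answer: 25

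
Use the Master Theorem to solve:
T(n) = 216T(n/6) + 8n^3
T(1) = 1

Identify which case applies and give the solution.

a=216, b=6, f(n)=8n^3. log_6(216) = 3. Since c=3 = 3, Case 2 applies: T(n) = Θ(n^log_b(a) · log n) = O(n^3 log n).

Answer: O(n^3 log n) - Case 2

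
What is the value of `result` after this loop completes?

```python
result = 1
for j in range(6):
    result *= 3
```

3^6 = 729
`result` takes the values: 1 → 3 → 9 → 27 → 81 → 243 → 729

Answer: 729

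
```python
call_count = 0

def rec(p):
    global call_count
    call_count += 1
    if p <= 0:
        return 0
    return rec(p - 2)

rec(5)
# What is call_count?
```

Linear recursion stepping by 2: 4 calls from p=5 down to ≤0.

Answer: 4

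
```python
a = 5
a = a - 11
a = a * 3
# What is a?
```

Trace:
`a = 5` → a = 5
`a = a - 11` → a = -6
`a = a * 3` → a = -18
So a = -18

Answer: -18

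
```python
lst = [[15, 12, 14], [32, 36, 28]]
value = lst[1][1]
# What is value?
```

Trace:
`lst = [[15, 12, 14], [32, 36, 28]]` → lst = [[15, 12, 14], [32, 36, 28]]
`value = lst[1][1]` → value = 36
So value = 36

Answer: 36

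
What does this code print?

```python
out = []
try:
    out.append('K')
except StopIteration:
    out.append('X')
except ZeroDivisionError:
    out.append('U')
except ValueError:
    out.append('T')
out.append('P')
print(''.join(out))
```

Execution trace: 'K' (try body, no exception) → 'P' (after the try/except). Output: KP

Answer: KP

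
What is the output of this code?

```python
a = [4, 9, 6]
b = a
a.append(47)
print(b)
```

Key concept: basic list aliasing.
Step by step:
`a = [4, 9, 6]` → a = [4, 9, 6]
`b = a` → b = [4, 9, 6] (same object as a)
`a.append(47)` → a = [4, 9, 6, 47] (same object as b); b = [4, 9, 6, 47] (same object as a)
`print(b)` → prints [4, 9, 6, 47]

Answer: [4, 9, 6, 47]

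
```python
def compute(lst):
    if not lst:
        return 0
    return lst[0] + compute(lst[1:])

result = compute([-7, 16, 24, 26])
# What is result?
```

(-7) + 16 + 24 + 26 + 0 = 59

Answer: 59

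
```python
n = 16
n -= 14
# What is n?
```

Trace:
`n = 16` → n = 16
`n -= 14` → n = 2
So n = 2

Answer: 2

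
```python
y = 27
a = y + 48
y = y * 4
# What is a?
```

Trace:
`y = 27` → y = 27
`a = y + 48` → a = 75
`y = y * 4` → y = 108
So a = 75

Answer: 75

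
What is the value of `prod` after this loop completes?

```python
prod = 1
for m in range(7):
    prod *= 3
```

3^7 = 2187
`prod` takes the values: 1 → 3 → 9 → 27 → 81 → 243 → 729 → 2187

Answer: 2187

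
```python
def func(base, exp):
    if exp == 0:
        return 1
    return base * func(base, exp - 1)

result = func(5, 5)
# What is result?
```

func(5, 5) = 5 * 5 * 5 * 5 * 5 = 3125

Answer: 3125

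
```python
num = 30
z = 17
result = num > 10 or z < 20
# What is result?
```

Trace:
`num = 30` → num = 30
`z = 17` → z = 17
`result = num > 10 or z < 20` → result = True
So result = True

Answer: True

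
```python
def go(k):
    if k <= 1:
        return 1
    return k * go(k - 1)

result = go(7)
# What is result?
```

go(7) = 7 * 6 * 5 * 4 * 3 * 2 * 1 = 5040

Answer: 5040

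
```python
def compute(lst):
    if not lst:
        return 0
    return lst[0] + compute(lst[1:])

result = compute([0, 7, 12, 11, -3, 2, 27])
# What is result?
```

0 + 7 + 12 + 11 + (-3) + 2 + 27 + 0 = 56

Answer: 56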